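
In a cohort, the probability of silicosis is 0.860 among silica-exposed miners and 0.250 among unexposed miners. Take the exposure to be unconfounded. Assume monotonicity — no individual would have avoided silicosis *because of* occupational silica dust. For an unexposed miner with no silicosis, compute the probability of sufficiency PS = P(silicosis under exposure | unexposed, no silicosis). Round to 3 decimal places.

Let p₁ = 0.86, p₀ = 0.25.
Under exogeneity and monotonicity, PS = (p₁ − p₀) / (1 − p₀).
PS = (0.86 − 0.25) / (1 − 0.25) = 0.61 / 0.75 ≈ 0.8133

PS ≈ 0.813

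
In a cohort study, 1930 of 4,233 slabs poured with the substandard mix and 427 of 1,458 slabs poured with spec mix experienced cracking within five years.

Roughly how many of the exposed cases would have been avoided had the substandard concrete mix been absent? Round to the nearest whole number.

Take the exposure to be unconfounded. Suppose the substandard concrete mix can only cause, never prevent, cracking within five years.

p₁ = P(outcome | exposed) = 1930/4233 = 0.45594
p₀ = P(outcome | unexposed) = 427/1458 = 0.29287
PN = (p₁ − p₀)/p₁ = (0.45594 − 0.29287) / 0.45594 ≈ 0.35767.
Attributable cases ≈ PN × (exposed cases) = 0.35767 × 1930 ≈ 690.29.

about 690 cases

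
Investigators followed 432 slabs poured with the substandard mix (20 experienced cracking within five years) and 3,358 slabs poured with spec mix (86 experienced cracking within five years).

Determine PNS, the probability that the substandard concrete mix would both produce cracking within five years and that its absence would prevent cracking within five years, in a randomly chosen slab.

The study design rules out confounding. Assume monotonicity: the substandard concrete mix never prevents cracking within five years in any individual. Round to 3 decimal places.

p₁ = P(outcome | exposed) = 20/432 = 0.046296
p₀ = P(outcome | unexposed) = 86/3358 = 0.02561
Under exogeneity and monotonicity, PNS = p₁ − p₀.
PNS = 0.046296 − 0.02561 = 0.020686

PNS ≈ 0.021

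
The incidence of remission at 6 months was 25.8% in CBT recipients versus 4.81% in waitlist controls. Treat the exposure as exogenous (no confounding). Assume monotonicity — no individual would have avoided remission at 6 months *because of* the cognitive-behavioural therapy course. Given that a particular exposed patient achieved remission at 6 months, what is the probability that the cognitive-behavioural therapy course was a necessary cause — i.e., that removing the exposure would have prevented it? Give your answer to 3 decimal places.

p₁ = 0.258, p₀ = 0.0481.
Under exogeneity and monotonicity, PN = (p₁ − p₀) / p₁.
PN = (0.258 − 0.0481) / 0.258 = 0.2099 / 0.258 ≈ 0.8136

PN ≈ 0.814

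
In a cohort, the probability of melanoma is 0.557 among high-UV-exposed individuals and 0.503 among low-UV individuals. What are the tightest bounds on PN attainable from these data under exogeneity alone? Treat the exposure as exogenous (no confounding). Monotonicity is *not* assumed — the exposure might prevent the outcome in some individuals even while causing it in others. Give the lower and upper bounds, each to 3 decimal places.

Let p₁ = 0.557, p₀ = 0.503.
Under exogeneity alone the bounds on PN are max{0,(p₁−p₀)/p₁} ≤ PN ≤ min{1,(1−p₀)/p₁}.
  lower = (p₁ − p₀)/p₁ = 0.054 / 0.557 ≈ 0.0969
  upper = min{1, (1 − p₀)/p₁} = 0.497 / 0.557 ≈ 0.8923

0.097 ≤ PN ≤ 0.892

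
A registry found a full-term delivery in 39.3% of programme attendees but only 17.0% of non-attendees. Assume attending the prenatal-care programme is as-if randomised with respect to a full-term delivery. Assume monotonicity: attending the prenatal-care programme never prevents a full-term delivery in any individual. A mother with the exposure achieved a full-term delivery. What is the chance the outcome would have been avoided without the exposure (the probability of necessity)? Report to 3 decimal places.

p₁ = 0.393, p₀ = 0.17.
Under exogeneity and monotonicity, PN = (p₁ − p₀) / p₁.
PN = (0.393 − 0.17) / 0.393 = 0.223 / 0.393 ≈ 0.5674

PN ≈ 0.567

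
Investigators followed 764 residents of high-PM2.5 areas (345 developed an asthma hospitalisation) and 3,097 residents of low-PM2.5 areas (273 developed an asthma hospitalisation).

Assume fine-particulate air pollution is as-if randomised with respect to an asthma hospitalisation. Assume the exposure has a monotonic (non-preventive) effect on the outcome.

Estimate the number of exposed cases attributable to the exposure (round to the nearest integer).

about 278 cases

p₁ = P(outcome | exposed) = 345/764 = 0.45157
p₀ = P(outcome | unexposed) = 273/3097 = 0.08815
PN = (p₁ − p₀)/p₁ = (0.45157 − 0.08815) / 0.45157 ≈ 0.80479.
Attributable cases ≈ PN × (exposed cases) = 0.80479 × 345 ≈ 277.65.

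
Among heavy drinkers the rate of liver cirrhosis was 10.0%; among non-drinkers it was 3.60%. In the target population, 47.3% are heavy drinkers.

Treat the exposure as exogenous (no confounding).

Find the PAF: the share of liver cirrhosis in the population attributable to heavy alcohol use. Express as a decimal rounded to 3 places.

PAF ≈ 0.457

p₁ = 0.1, p₀ = 0.036.
Overall risk P(Y=1) = π·p₁ + (1−π)·p₀ = 0.473×0.1 + 0.527×0.036 = 0.066272.
Under exogeneity, PAF = [P(Y=1) − p₀] / P(Y=1).
PAF = (0.066272 − 0.036) / 0.066272 ≈ 0.4568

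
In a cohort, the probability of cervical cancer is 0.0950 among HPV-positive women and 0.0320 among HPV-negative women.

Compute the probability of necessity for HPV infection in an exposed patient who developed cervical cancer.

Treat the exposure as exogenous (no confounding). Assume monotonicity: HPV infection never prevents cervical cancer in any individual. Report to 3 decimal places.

PN ≈ 0.663

Let p₁ = 0.095, p₀ = 0.032.
Under exogeneity and monotonicity, PN = (p₁ − p₀) / p₁.
PN = (0.095 − 0.032) / 0.095 = 0.063 / 0.095 ≈ 0.6632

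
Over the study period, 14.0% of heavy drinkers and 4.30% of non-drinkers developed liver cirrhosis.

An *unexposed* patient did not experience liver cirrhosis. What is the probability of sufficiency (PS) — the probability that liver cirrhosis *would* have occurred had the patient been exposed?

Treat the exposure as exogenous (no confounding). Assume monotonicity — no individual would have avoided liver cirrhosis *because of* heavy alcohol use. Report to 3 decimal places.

p₁ = 0.14, p₀ = 0.043.
Under exogeneity and monotonicity, PS = (p₁ − p₀) / (1 − p₀).
PS = (0.14 − 0.043) / (1 − 0.043) = 0.097 / 0.957 ≈ 0.1014

PS ≈ 0.101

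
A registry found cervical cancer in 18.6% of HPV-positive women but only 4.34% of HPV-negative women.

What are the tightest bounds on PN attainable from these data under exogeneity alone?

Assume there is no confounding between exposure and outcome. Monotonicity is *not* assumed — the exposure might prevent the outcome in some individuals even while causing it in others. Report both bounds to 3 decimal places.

p₁ = 0.186, p₀ = 0.0434.
Under exogeneity alone the bounds on PN are max{0,(p₁−p₀)/p₁} ≤ PN ≤ min{1,(1−p₀)/p₁}.
  lower = (p₁ − p₀)/p₁ = 0.1426 / 0.186 ≈ 0.7667
  upper = min{1, (1 − p₀)/p₁} = 0.9566 / 0.186 ≈ 5.1430 → capped at 1

0.767 ≤ PN ≤ 1.000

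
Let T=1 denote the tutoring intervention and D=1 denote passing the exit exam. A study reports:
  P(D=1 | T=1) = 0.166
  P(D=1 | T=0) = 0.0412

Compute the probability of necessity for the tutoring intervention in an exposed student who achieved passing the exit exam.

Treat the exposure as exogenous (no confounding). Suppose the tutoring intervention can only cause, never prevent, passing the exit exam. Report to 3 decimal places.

PN ≈ 0.752

Let p₁ = 0.166, p₀ = 0.0412.
Under exogeneity and monotonicity, PN = (p₁ − p₀) / p₁.
PN = (0.166 − 0.0412) / 0.166 = 0.1248 / 0.166 ≈ 0.7518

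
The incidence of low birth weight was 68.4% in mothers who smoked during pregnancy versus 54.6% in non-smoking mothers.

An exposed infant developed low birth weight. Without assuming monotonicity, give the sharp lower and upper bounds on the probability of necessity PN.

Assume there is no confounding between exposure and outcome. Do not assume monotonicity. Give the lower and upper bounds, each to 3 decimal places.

p₁ = 0.684, p₀ = 0.546.
Under exogeneity alone the bounds on PN are max{0,(p₁−p₀)/p₁} ≤ PN ≤ min{1,(1−p₀)/p₁}.
  lower = (p₁ − p₀)/p₁ = 0.138 / 0.684 ≈ 0.2018
  upper = min{1, (1 − p₀)/p₁} = 0.454 / 0.684 ≈ 0.6637

0.202 ≤ PN ≤ 0.664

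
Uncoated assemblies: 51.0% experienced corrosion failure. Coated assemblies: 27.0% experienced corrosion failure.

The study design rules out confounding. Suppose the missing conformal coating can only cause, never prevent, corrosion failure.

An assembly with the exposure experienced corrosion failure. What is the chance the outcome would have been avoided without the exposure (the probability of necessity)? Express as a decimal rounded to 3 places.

PN ≈ 0.471

p₁ = 0.51, p₀ = 0.27.
Under exogeneity and monotonicity, PN = (p₁ − p₀) / p₁.
PN = (0.51 − 0.27) / 0.51 = 0.24 / 0.51 ≈ 0.4706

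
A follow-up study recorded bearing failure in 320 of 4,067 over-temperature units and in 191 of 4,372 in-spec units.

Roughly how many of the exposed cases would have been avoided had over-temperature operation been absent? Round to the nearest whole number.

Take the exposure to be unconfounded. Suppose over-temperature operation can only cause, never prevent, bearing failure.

p₁ = P(outcome | exposed) = 320/4067 = 0.078682
p₀ = P(outcome | unexposed) = 191/4372 = 0.043687
PN = (p₁ − p₀)/p₁ = (0.078682 − 0.043687) / 0.078682 ≈ 0.44476.
Attributable cases ≈ PN × (exposed cases) = 0.44476 × 320 ≈ 142.32.

about 142 cases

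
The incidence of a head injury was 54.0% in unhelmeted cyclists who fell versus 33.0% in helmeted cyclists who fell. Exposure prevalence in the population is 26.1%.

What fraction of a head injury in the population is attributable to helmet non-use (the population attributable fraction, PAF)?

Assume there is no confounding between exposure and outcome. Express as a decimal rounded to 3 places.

p₁ = 0.54, p₀ = 0.33.
Overall risk P(Y=1) = π·p₁ + (1−π)·p₀ = 0.261×0.54 + 0.739×0.33 = 0.38481.
Under exogeneity, PAF = [P(Y=1) − p₀] / P(Y=1).
PAF = (0.38481 − 0.33) / 0.38481 ≈ 0.1424

PAF ≈ 0.142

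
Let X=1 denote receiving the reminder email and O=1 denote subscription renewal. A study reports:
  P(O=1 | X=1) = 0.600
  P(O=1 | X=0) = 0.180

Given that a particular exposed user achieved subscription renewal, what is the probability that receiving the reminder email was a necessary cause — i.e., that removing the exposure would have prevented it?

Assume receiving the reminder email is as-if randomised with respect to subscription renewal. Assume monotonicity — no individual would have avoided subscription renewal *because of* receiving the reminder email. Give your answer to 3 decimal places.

PN ≈ 0.700

Let p₁ = 0.6, p₀ = 0.18.
Under exogeneity and monotonicity, PN = (p₁ − p₀) / p₁.
PN = (0.6 − 0.18) / 0.6 = 0.42 / 0.6 ≈ 0.7000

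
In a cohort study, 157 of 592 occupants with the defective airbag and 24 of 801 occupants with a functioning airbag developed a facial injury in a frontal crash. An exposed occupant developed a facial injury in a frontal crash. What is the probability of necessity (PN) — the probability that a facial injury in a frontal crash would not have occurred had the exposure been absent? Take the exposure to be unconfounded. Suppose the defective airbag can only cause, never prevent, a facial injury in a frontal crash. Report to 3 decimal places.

PN ≈ 0.887

p₁ = P(outcome | exposed) = 157/592 = 0.2652
p₀ = P(outcome | unexposed) = 24/801 = 0.029963
Under exogeneity and monotonicity, PN = (p₁ − p₀) / p₁.
PN = (0.2652 − 0.029963) / 0.2652 = 0.23524 / 0.2652 ≈ 0.8870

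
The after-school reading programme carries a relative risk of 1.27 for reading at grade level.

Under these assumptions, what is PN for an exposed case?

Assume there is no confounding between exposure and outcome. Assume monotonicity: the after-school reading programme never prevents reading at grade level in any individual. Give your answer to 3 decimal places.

Under exogeneity and monotonicity, PN = (RR − 1) / RR = 1 − 1/RR.
PN = (1.27 − 1) / 1.27 = 0.27 / 1.27 ≈ 0.2126

PN ≈ 0.213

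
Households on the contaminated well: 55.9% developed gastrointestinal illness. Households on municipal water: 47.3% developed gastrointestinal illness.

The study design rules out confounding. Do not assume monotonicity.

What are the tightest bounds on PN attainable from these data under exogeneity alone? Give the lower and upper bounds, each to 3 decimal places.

0.154 ≤ PN ≤ 0.943

p₁ = 0.559, p₀ = 0.473.
Under exogeneity alone the bounds on PN are max{0,(p₁−p₀)/p₁} ≤ PN ≤ min{1,(1−p₀)/p₁}.
  lower = (p₁ − p₀)/p₁ = 0.086 / 0.559 ≈ 0.1538
  upper = min{1, (1 − p₀)/p₁} = 0.527 / 0.559 ≈ 0.9428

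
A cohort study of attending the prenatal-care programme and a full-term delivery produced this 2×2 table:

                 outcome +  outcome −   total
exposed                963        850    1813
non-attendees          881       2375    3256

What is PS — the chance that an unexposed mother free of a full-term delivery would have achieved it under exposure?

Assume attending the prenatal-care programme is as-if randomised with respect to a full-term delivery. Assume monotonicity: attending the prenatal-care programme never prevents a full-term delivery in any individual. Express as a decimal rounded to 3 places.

p₁ = P(outcome | exposed) = 963/1813 = 0.53116
p₀ = P(outcome | unexposed) = 881/3256 = 0.27058
Under exogeneity and monotonicity, PS = (p₁ − p₀)/(1 − p₀).
PS = (0.53116 − 0.27058) / 0.72942 ≈ 0.3573

PS ≈ 0.357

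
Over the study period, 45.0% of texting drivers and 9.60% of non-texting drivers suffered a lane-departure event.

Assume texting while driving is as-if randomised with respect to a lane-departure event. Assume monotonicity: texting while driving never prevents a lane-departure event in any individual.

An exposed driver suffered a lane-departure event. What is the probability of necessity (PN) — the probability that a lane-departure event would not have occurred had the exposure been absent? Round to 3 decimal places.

PN ≈ 0.787

p₁ = 0.45, p₀ = 0.096.
Under exogeneity and monotonicity, PN = (p₁ − p₀) / p₁.
PN = (0.45 − 0.096) / 0.45 = 0.354 / 0.45 ≈ 0.7867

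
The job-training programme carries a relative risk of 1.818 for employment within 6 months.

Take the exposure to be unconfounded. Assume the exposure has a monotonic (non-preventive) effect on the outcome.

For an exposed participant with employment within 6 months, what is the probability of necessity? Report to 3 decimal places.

PN ≈ 0.450

Under exogeneity and monotonicity, PN = (RR − 1) / RR = 1 − 1/RR.
PN = (1.818 − 1) / 1.818 = 0.818 / 1.818 ≈ 0.4499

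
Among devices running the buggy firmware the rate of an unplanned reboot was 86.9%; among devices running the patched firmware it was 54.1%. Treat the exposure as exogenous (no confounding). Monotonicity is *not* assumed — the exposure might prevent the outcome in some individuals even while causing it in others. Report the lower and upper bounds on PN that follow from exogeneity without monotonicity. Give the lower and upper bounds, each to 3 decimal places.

p₁ = 0.869, p₀ = 0.541.
Under exogeneity alone the bounds on PN are max{0,(p₁−p₀)/p₁} ≤ PN ≤ min{1,(1−p₀)/p₁}.
  lower = (p₁ − p₀)/p₁ = 0.328 / 0.869 ≈ 0.3774
  upper = min{1, (1 − p₀)/p₁} = 0.459 / 0.869 ≈ 0.5282

0.377 ≤ PN ≤ 0.528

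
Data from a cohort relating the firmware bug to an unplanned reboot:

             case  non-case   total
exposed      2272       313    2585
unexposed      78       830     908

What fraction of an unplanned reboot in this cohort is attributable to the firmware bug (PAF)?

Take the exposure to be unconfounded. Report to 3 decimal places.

p₁ = P(outcome | exposed) = 2272/2585 = 0.87892
p₀ = P(outcome | unexposed) = 78/908 = 0.085903
Exposure prevalence π = 2585/3493 = 0.74005; overall risk P(Y=1) = 0.67277.
Under exogeneity, PAF = [P(Y=1) − p₀]/P(Y=1).
PAF = (0.67277 − 0.085903) / 0.67277 ≈ 0.8723

PAF ≈ 0.872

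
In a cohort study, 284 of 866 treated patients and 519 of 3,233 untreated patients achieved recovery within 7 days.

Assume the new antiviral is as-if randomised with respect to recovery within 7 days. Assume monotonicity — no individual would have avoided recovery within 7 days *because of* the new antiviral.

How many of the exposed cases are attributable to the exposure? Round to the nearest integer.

about 145 cases

p₁ = P(outcome | exposed) = 284/866 = 0.32794
p₀ = P(outcome | unexposed) = 519/3233 = 0.16053
PN = (p₁ − p₀)/p₁ = (0.32794 − 0.16053) / 0.32794 ≈ 0.51049.
Attributable cases ≈ PN × (exposed cases) = 0.51049 × 284 ≈ 144.98.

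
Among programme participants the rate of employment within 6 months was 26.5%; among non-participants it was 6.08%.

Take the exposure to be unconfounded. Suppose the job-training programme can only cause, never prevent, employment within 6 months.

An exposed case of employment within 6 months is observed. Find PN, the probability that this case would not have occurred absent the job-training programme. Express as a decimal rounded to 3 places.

p₁ = 0.265, p₀ = 0.0608.
Under exogeneity and monotonicity, PN = (p₁ − p₀) / p₁.
PN = (0.265 − 0.0608) / 0.265 = 0.2042 / 0.265 ≈ 0.7706

PN ≈ 0.771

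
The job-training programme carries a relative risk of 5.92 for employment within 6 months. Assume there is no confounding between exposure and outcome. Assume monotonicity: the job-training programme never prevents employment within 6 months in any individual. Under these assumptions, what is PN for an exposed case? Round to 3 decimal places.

PN ≈ 0.831

Under exogeneity and monotonicity, PN = (RR − 1) / RR = 1 − 1/RR.
PN = (5.92 − 1) / 5.92 = 4.92 / 5.92 ≈ 0.8311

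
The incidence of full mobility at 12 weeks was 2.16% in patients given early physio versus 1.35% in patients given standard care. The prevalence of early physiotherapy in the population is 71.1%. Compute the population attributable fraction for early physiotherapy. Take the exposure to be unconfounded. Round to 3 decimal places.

PAF ≈ 0.299

p₁ = 0.0216, p₀ = 0.0135.
Overall risk P(Y=1) = π·p₁ + (1−π)·p₀ = 0.711×0.0216 + 0.289×0.0135 = 0.019259.
Under exogeneity, PAF = [P(Y=1) − p₀] / P(Y=1).
PAF = (0.019259 − 0.0135) / 0.019259 ≈ 0.2990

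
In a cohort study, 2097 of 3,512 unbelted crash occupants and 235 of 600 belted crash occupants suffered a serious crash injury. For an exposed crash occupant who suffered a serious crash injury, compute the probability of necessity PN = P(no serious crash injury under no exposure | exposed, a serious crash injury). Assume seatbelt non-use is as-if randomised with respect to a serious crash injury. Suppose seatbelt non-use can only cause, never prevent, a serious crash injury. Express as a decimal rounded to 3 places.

PN ≈ 0.344

p₁ = P(outcome | exposed) = 2097/3512 = 0.5971
p₀ = P(outcome | unexposed) = 235/600 = 0.39167
Under exogeneity and monotonicity, PN = (p₁ − p₀) / p₁.
PN = (0.5971 − 0.39167) / 0.5971 = 0.20543 / 0.5971 ≈ 0.3440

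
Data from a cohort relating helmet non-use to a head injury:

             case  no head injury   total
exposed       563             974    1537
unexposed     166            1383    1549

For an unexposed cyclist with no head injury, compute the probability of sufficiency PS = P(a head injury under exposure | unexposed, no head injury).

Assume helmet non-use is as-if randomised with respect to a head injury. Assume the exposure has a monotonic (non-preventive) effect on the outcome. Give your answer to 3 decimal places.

PS ≈ 0.290

p₁ = P(outcome | exposed) = 563/1537 = 0.3663
p₀ = P(outcome | unexposed) = 166/1549 = 0.10717
Under exogeneity and monotonicity, PS = (p₁ − p₀)/(1 − p₀).
PS = (0.3663 − 0.10717) / 0.89283 ≈ 0.2902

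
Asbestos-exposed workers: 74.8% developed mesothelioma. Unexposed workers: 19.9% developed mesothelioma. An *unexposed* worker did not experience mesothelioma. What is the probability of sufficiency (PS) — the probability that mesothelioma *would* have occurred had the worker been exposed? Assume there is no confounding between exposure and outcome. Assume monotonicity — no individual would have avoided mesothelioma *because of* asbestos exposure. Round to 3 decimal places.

PS ≈ 0.685

p₁ = 0.748, p₀ = 0.199.
Under exogeneity and monotonicity, PS = (p₁ − p₀) / (1 − p₀).
PS = (0.748 − 0.199) / (1 − 0.199) = 0.549 / 0.801 ≈ 0.6854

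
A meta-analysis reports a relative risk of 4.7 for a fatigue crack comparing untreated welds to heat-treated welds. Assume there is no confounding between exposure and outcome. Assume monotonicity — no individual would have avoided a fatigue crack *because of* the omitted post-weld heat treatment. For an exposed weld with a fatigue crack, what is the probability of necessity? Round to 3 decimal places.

PN ≈ 0.787

Under exogeneity and monotonicity, PN = (RR − 1) / RR = 1 − 1/RR.
PN = (4.7 − 1) / 4.7 = 3.7 / 4.7 ≈ 0.7872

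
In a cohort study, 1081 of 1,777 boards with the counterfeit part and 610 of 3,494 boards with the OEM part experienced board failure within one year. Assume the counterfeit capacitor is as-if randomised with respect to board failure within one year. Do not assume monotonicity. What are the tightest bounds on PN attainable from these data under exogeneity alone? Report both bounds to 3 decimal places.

p₁ = P(outcome | exposed) = 1081/1777 = 0.60833
p₀ = P(outcome | unexposed) = 610/3494 = 0.17459
Under exogeneity alone the bounds on PN are max{0,(p₁−p₀)/p₁} ≤ PN ≤ min{1,(1−p₀)/p₁}.
  lower = (p₁ − p₀)/p₁ = 0.43374 / 0.60833 ≈ 0.7130
  upper = min{1, (1 − p₀)/p₁} = 0.82541 / 0.60833 ≈ 1.3569 → capped at 1

0.713 ≤ PN ≤ 1.000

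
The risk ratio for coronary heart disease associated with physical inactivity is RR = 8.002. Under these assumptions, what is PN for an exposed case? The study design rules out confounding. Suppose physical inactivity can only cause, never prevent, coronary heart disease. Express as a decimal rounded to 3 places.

PN ≈ 0.875

Under exogeneity and monotonicity, PN = (RR − 1) / RR = 1 − 1/RR.
PN = (8.002 − 1) / 8.002 = 7.002 / 8.002 ≈ 0.8750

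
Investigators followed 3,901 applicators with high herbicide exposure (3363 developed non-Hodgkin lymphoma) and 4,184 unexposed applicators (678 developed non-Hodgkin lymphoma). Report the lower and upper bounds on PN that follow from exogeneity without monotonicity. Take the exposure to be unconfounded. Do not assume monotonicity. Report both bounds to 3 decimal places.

0.812 ≤ PN ≤ 0.972

p₁ = P(outcome | exposed) = 3363/3901 = 0.86209
p₀ = P(outcome | unexposed) = 678/4184 = 0.16205
Under exogeneity alone the bounds on PN are max{0,(p₁−p₀)/p₁} ≤ PN ≤ min{1,(1−p₀)/p₁}.
  lower = (p₁ − p₀)/p₁ = 0.70004 / 0.86209 ≈ 0.8120
  upper = min{1, (1 − p₀)/p₁} = 0.83795 / 0.86209 ≈ 0.9720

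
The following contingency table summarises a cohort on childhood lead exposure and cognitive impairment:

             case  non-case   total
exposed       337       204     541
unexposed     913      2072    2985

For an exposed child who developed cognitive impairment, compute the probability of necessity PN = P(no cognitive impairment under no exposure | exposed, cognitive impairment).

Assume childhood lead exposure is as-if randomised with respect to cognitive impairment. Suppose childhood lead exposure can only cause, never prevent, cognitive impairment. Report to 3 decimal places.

p₁ = P(outcome | exposed) = 337/541 = 0.62292
p₀ = P(outcome | unexposed) = 913/2985 = 0.30586
Under exogeneity and monotonicity, PN = (p₁ − p₀) / p₁.
PN = (0.62292 − 0.30586) / 0.62292 = 0.31706 / 0.62292 ≈ 0.5090

PN ≈ 0.509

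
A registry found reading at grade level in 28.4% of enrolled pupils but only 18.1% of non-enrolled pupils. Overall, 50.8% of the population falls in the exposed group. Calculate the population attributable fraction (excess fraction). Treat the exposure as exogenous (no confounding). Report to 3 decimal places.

p₁ = 0.284, p₀ = 0.181.
Overall risk P(Y=1) = π·p₁ + (1−π)·p₀ = 0.508×0.284 + 0.492×0.181 = 0.23332.
Under exogeneity, PAF = [P(Y=1) − p₀] / P(Y=1).
PAF = (0.23332 − 0.181) / 0.23332 ≈ 0.2243

PAF ≈ 0.224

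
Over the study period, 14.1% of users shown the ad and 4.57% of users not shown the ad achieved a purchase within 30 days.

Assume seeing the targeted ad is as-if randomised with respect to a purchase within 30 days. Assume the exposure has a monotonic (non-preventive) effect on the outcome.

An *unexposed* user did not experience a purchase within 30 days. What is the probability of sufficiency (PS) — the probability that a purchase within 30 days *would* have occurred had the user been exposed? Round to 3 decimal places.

p₁ = 0.141, p₀ = 0.0457.
Under exogeneity and monotonicity, PS = (p₁ − p₀) / (1 − p₀).
PS = (0.141 − 0.0457) / (1 − 0.0457) = 0.0953 / 0.9543 ≈ 0.0999

PS ≈ 0.100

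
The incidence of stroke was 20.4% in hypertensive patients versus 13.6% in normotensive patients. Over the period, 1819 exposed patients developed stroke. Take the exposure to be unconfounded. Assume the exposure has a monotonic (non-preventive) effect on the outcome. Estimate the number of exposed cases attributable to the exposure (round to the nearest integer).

about 606 cases

p₁ = 0.204, p₀ = 0.136.
PN = (p₁ − p₀)/p₁ = (0.204 − 0.136) / 0.204 ≈ 0.33333.
Attributable cases ≈ PN × (exposed cases) = 0.33333 × 1819 ≈ 606.33.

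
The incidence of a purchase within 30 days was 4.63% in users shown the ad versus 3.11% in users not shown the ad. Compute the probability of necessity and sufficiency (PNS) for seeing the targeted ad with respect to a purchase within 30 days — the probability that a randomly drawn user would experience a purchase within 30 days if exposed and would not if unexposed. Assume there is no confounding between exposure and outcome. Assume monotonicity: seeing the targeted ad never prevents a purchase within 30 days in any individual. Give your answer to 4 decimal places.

PNS ≈ 0.0152

p₁ = 0.0463, p₀ = 0.0311.
Under exogeneity and monotonicity, PNS = p₁ − p₀.
PNS = 0.0463 − 0.0311 = 0.0152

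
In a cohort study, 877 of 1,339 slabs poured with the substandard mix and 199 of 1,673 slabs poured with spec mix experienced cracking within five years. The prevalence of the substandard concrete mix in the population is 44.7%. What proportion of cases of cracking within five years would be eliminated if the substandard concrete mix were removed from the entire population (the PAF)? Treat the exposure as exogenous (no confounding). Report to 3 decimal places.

PAF ≈ 0.668

p₁ = P(outcome | exposed) = 877/1339 = 0.65497
p₀ = P(outcome | unexposed) = 199/1673 = 0.11895
Overall risk P(Y=1) = π·p₁ + (1−π)·p₀ = 0.447×0.65497 + 0.553×0.11895 = 0.35855.
Under exogeneity, PAF = [P(Y=1) − p₀] / P(Y=1).
PAF = (0.35855 − 0.11895) / 0.35855 ≈ 0.6683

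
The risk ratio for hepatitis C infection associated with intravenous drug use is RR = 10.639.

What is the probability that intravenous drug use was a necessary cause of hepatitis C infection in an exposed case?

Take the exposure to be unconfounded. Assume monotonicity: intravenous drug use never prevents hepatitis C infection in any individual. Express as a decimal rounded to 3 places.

PN ≈ 0.906

Under exogeneity and monotonicity, PN = (RR − 1) / RR = 1 − 1/RR.
PN = (10.639 − 1) / 10.639 = 9.639 / 10.639 ≈ 0.9060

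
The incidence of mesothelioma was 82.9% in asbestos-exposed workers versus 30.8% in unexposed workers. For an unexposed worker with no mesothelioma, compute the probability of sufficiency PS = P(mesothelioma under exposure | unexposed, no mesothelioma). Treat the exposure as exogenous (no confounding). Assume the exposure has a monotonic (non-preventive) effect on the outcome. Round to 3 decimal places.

PS ≈ 0.753

p₁ = 0.829, p₀ = 0.308.
Under exogeneity and monotonicity, PS = (p₁ − p₀) / (1 − p₀).
PS = (0.829 − 0.308) / (1 − 0.308) = 0.521 / 0.692 ≈ 0.7529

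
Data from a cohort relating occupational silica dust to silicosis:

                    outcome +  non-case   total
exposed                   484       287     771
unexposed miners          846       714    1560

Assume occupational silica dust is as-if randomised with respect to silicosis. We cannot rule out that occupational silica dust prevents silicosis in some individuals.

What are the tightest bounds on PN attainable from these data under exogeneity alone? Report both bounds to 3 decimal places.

0.136 ≤ PN ≤ 0.729

p₁ = P(outcome | exposed) = 484/771 = 0.62776
p₀ = P(outcome | unexposed) = 846/1560 = 0.54231
Under exogeneity alone the bounds on PN are max{0,(p₁−p₀)/p₁} ≤ PN ≤ min{1,(1−p₀)/p₁}.
  lower = (p₁ − p₀)/p₁ = 0.085448 / 0.62776 ≈ 0.1361
  upper = min{1, (1 − p₀)/p₁} = 0.45769 / 0.62776 ≈ 0.7291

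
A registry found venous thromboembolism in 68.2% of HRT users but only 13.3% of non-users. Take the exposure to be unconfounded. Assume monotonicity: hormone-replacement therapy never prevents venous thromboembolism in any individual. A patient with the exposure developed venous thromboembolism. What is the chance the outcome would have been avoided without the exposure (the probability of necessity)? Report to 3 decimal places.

PN ≈ 0.805

p₁ = 0.682, p₀ = 0.133.
Under exogeneity and monotonicity, PN = (p₁ − p₀) / p₁.
PN = (0.682 − 0.133) / 0.682 = 0.549 / 0.682 ≈ 0.8050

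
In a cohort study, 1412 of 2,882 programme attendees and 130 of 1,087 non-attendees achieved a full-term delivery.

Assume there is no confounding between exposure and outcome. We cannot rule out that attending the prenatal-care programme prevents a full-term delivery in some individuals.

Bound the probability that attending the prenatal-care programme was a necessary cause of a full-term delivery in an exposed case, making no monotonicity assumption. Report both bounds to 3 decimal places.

p₁ = P(outcome | exposed) = 1412/2882 = 0.48994
p₀ = P(outcome | unexposed) = 130/1087 = 0.1196
Under exogeneity alone the bounds on PN are max{0,(p₁−p₀)/p₁} ≤ PN ≤ min{1,(1−p₀)/p₁}.
  lower = (p₁ − p₀)/p₁ = 0.37034 / 0.48994 ≈ 0.7559
  upper = min{1, (1 − p₀)/p₁} = 0.8804 / 0.48994 ≈ 1.7970 → capped at 1

0.756 ≤ PN ≤ 1.000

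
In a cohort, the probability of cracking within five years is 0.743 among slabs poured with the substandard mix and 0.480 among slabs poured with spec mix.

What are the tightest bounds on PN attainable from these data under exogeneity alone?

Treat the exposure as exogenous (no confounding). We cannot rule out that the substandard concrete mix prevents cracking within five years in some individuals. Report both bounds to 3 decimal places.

Let p₁ = 0.743, p₀ = 0.48.
Under exogeneity alone the bounds on PN are max{0,(p₁−p₀)/p₁} ≤ PN ≤ min{1,(1−p₀)/p₁}.
  lower = (p₁ − p₀)/p₁ = 0.263 / 0.743 ≈ 0.3540
  upper = min{1, (1 − p₀)/p₁} = 0.52 / 0.743 ≈ 0.6999

0.354 ≤ PN ≤ 0.700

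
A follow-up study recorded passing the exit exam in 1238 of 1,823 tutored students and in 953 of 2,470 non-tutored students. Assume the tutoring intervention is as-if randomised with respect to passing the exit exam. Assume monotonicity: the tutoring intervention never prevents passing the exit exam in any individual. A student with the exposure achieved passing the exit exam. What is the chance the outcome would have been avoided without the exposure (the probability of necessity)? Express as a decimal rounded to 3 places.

p₁ = P(outcome | exposed) = 1238/1823 = 0.6791
p₀ = P(outcome | unexposed) = 953/2470 = 0.38583
Under exogeneity and monotonicity, PN = (p₁ − p₀) / p₁.
PN = (0.6791 − 0.38583) / 0.6791 = 0.29327 / 0.6791 ≈ 0.4319

PN ≈ 0.432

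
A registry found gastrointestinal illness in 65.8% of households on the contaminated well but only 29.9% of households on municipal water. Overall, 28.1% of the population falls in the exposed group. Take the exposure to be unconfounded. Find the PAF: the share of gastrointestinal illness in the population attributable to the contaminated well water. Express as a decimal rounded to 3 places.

p₁ = 0.658, p₀ = 0.299.
Overall risk P(Y=1) = π·p₁ + (1−π)·p₀ = 0.281×0.658 + 0.719×0.299 = 0.39988.
Under exogeneity, PAF = [P(Y=1) − p₀] / P(Y=1).
PAF = (0.39988 − 0.299) / 0.39988 ≈ 0.2523

PAF ≈ 0.252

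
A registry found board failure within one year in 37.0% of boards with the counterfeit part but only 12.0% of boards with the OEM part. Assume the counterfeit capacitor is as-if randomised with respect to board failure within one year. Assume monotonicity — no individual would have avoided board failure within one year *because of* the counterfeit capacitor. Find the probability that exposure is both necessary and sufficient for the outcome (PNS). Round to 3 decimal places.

PNS ≈ 0.250

p₁ = 0.37, p₀ = 0.12.
Under exogeneity and monotonicity, PNS = p₁ − p₀.
PNS = 0.37 − 0.12 = 0.25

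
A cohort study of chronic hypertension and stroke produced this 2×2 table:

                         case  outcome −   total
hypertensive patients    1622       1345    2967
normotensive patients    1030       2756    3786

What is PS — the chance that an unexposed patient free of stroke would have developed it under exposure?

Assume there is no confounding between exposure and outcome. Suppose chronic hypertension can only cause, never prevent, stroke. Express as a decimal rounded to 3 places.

p₁ = P(outcome | exposed) = 1622/2967 = 0.54668
p₀ = P(outcome | unexposed) = 1030/3786 = 0.27205
Under exogeneity and monotonicity, PS = (p₁ − p₀)/(1 − p₀).
PS = (0.54668 − 0.27205) / 0.72795 ≈ 0.3773

PS ≈ 0.377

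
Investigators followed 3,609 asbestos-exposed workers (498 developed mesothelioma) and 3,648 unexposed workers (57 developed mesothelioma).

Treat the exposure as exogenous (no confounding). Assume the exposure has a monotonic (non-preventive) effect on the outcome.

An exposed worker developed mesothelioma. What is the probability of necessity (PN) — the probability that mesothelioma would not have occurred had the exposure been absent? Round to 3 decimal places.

PN ≈ 0.887

p₁ = P(outcome | exposed) = 498/3609 = 0.13799
p₀ = P(outcome | unexposed) = 57/3648 = 0.015625
Under exogeneity and monotonicity, PN = (p₁ − p₀) / p₁.
PN = (0.13799 − 0.015625) / 0.13799 = 0.12236 / 0.13799 ≈ 0.8868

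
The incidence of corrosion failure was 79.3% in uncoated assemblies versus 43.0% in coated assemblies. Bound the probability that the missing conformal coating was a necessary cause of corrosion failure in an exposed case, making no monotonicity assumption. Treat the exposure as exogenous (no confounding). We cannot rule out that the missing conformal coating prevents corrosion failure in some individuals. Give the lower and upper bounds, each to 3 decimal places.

0.458 ≤ PN ≤ 0.719

p₁ = 0.793, p₀ = 0.43.
Under exogeneity alone the bounds on PN are max{0,(p₁−p₀)/p₁} ≤ PN ≤ min{1,(1−p₀)/p₁}.
  lower = (p₁ − p₀)/p₁ = 0.363 / 0.793 ≈ 0.4578
  upper = min{1, (1 − p₀)/p₁} = 0.57 / 0.793 ≈ 0.7188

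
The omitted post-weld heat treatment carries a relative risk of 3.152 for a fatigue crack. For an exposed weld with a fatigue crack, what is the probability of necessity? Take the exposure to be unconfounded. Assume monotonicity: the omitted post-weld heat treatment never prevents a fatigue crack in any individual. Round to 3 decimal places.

PN ≈ 0.683

Under exogeneity and monotonicity, PN = (RR − 1) / RR = 1 − 1/RR.
PN = (3.152 − 1) / 3.152 = 2.152 / 3.152 ≈ 0.6827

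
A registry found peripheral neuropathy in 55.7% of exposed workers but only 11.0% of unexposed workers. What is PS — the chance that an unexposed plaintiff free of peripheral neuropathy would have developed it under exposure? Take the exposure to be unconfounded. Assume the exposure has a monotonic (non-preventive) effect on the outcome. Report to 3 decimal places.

PS ≈ 0.502

p₁ = 0.557, p₀ = 0.11.
Under exogeneity and monotonicity, PS = (p₁ − p₀) / (1 − p₀).
PS = (0.557 − 0.11) / (1 − 0.11) = 0.447 / 0.89 ≈ 0.5022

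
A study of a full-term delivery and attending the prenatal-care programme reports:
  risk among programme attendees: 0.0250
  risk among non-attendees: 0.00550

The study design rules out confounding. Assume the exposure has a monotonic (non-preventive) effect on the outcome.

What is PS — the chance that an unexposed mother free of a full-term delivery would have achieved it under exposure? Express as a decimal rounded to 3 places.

PS ≈ 0.020

Let p₁ = 0.025, p₀ = 0.0055.
Under exogeneity and monotonicity, PS = (p₁ − p₀) / (1 − p₀).
PS = (0.025 − 0.0055) / (1 − 0.0055) = 0.0195 / 0.9945 ≈ 0.0196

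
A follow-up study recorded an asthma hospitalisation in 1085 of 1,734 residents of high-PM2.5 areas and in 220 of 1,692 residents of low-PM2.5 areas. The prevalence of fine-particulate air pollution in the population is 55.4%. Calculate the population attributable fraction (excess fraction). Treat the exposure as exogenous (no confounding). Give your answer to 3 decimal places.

PAF ≈ 0.679

p₁ = P(outcome | exposed) = 1085/1734 = 0.62572
p₀ = P(outcome | unexposed) = 220/1692 = 0.13002
Overall risk P(Y=1) = π·p₁ + (1−π)·p₀ = 0.554×0.62572 + 0.446×0.13002 = 0.40464.
Under exogeneity, PAF = [P(Y=1) − p₀] / P(Y=1).
PAF = (0.40464 − 0.13002) / 0.40464 ≈ 0.6787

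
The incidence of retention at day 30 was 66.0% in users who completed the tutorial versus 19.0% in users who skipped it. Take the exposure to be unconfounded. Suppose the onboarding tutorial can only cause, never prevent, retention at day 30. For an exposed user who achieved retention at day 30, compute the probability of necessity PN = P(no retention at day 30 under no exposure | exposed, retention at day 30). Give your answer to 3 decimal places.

p₁ = 0.66, p₀ = 0.19.
Under exogeneity and monotonicity, PN = (p₁ − p₀) / p₁.
PN = (0.66 − 0.19) / 0.66 = 0.47 / 0.66 ≈ 0.7121

PN ≈ 0.712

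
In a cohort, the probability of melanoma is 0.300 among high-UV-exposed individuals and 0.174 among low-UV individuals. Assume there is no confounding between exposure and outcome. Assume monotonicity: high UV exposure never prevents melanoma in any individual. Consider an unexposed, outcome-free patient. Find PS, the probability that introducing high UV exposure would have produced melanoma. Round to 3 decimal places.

Let p₁ = 0.3, p₀ = 0.174.
Under exogeneity and monotonicity, PS = (p₁ − p₀) / (1 − p₀).
PS = (0.3 − 0.174) / (1 − 0.174) = 0.126 / 0.826 ≈ 0.1525

PS ≈ 0.153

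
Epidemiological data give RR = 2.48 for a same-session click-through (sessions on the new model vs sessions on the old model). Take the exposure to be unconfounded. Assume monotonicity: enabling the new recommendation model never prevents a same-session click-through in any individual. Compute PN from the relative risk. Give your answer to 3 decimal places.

Under exogeneity and monotonicity, PN = (RR − 1) / RR = 1 − 1/RR.
PN = (2.48 − 1) / 2.48 = 1.48 / 2.48 ≈ 0.5968

PN ≈ 0.597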